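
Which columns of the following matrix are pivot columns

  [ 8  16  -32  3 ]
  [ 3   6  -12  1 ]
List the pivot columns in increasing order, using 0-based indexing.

0, 3

r1 -> 1/8·r1
  [ 1  2   -4  3/8 ]
  [ 3  6  -12    1 ]
r2 -> r2 − 3·r1
  [ 1  2  -4   3/8 ]
  [ 0  0   0  -1/8 ]
r2 -> -8·r2
  [ 1  2  -4  3/8 ]
  [ 0  0   0    1 ]
r1 -> r1 − 3/8·r2
  [ 1  2  -4  0 ]
  [ 0  0   0  1 ]
Pivot columns are the columns containing a leading 1.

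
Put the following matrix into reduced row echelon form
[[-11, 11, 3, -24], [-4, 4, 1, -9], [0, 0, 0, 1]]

r1 → -1/11·r1
r2 → r2 + 4·r1
r2 → -11·r2
r2 → r2 − 3·r3
r1 → r1 − 24/11·r3
r1 → r1 + 3/11·r2

[[1, -1, 0, 0], [0, 0, 1, 0], [0, 0, 0, 1]]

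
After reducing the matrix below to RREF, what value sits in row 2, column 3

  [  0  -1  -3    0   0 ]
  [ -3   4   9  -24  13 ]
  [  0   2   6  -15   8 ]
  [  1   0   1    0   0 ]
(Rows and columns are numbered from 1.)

3

R1 <-> R2
R1 -> -1/3·R1
R4 -> R4 − R1
R2 -> -1·R2
R3 -> R3 − 2·R2
R4 -> R4 − 4/3·R2
R3 -> -1/15·R3
R4 -> R4 + 8·R3
R4 -> 15·R4
R3 -> R3 + 8/15·R4
R1 -> R1 + 13/3·R4
R1 -> R1 − 8·R3
R1 -> R1 + 4/3·R2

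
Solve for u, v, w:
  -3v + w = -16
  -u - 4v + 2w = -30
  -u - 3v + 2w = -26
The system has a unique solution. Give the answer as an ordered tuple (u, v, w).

(6, 4, -4)

Form the augmented matrix and row-reduce:
  [  0  -3  1  |  -16 ]
  [ -1  -4  2  |  -30 ]
  [ -1  -3  2  |  -26 ]
Swap R1 and R2.
  [ -1  -4  2  |  -30 ]
  [  0  -3  1  |  -16 ]
  [ -1  -3  2  |  -26 ]
Multiply R1 by -1.
  [  1   4  -2  |   30 ]
  [  0  -3   1  |  -16 ]
  [ -1  -3   2  |  -26 ]
Add R1 to R3.
  [ 1   4  -2  |   30 ]
  [ 0  -3   1  |  -16 ]
  [ 0   1   0  |    4 ]
Multiply R2 by -1/3.
  [ 1  4    -2  |    30 ]
  [ 0  1  -1/3  |  16/3 ]
  [ 0  1     0  |     4 ]
Subtract R2 from R3.
  [ 1  4    -2  |    30 ]
  [ 0  1  -1/3  |  16/3 ]
  [ 0  0   1/3  |  -4/3 ]
Multiply R3 by 3.
  [ 1  4    -2  |    30 ]
  [ 0  1  -1/3  |  16/3 ]
  [ 0  0     1  |    -4 ]
Add 1/3 times R3 to R2.
  [ 1  4  -2  |  30 ]
  [ 0  1   0  |   4 ]
  [ 0  0   1  |  -4 ]
Add 2 times R3 to R1.
  [ 1  4  0  |  22 ]
  [ 0  1  0  |   4 ]
  [ 0  0  1  |  -4 ]
Subtract 4 times R2 from R1.
  [ 1  0  0  |   6 ]
  [ 0  1  0  |   4 ]
  [ 0  0  1  |  -4 ]
Reading off the last column: u = 6, v = 4, w = -4.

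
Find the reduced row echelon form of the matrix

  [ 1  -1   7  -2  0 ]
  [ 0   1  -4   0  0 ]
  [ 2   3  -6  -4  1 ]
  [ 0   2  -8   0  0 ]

[[1, 0, 3, -2, 0], [0, 1, -4, 0, 0], [0, 0, 0, 0, 1], [0, 0, 0, 0, 0]]

Subtract 2 times R1 from R3.
  [ 1  -1    7  -2  0 ]
  [ 0   1   -4   0  0 ]
  [ 0   5  -20   0  1 ]
  [ 0   2   -8   0  0 ]
Subtract 5 times R2 from R3.
  [ 1  -1   7  -2  0 ]
  [ 0   1  -4   0  0 ]
  [ 0   0   0   0  1 ]
  [ 0   2  -8   0  0 ]
Subtract 2 times R2 from R4.
  [ 1  -1   7  -2  0 ]
  [ 0   1  -4   0  0 ]
  [ 0   0   0   0  1 ]
  [ 0   0   0   0  0 ]
Add R2 to R1.
  [ 1  0   3  -2  0 ]
  [ 0  1  -4   0  0 ]
  [ 0  0   0   0  1 ]
  [ 0  0   0   0  0 ]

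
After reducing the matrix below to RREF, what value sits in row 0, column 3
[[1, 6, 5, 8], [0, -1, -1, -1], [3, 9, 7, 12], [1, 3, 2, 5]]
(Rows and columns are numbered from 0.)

r3 -> r3 − 3·r1
r4 -> r4 − r1
r2 -> -1·r2
r3 -> r3 + 9·r2
r4 -> r4 + 3·r2
r2 -> r2 − r3
r1 -> r1 − 5·r3
r1 -> r1 − 6·r2

-1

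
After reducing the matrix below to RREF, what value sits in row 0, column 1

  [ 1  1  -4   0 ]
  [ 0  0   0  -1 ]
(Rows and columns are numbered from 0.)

ρ2 ← -1·ρ2
  [ 1  1  -4  0 ]
  [ 0  0   0  1 ]

1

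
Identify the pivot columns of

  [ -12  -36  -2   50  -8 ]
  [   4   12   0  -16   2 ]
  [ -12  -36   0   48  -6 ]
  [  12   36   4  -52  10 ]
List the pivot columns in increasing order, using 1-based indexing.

r1 → -1/12·r1
r2 → r2 − 4·r1
r3 → r3 + 12·r1
r4 → r4 − 12·r1
r2 → -3/2·r2
r3 → r3 − 2·r2
r4 → r4 − 2·r2
r1 → r1 − 1/6·r2
Pivot columns are the columns containing a leading 1.

1, 3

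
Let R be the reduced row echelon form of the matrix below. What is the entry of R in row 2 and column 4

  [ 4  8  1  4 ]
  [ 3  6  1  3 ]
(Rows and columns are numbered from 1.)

0

R1 := 1/4·R1
  [ 1  2  1/4  1 ]
  [ 3  6    1  3 ]
R2 := R2 − 3·R1
  [ 1  2  1/4  1 ]
  [ 0  0  1/4  0 ]
R2 := 4·R2
  [ 1  2  1/4  1 ]
  [ 0  0    1  0 ]
R1 := R1 − 1/4·R2
  [ 1  2  0  1 ]
  [ 0  0  1  0 ]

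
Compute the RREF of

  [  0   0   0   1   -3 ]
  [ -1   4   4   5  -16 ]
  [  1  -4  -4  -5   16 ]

[[1, -4, -4, 0, 1], [0, 0, 0, 1, -3], [0, 0, 0, 0, 0]]

Swap r1 and r2.
  [ -1   4   4   5  -16 ]
  [  0   0   0   1   -3 ]
  [  1  -4  -4  -5   16 ]
Multiply r1 by -1.
  [ 1  -4  -4  -5  16 ]
  [ 0   0   0   1  -3 ]
  [ 1  -4  -4  -5  16 ]
Subtract r1 from r3.
  [ 1  -4  -4  -5  16 ]
  [ 0   0   0   1  -3 ]
  [ 0   0   0   0   0 ]
Add 5 times r2 to r1.
  [ 1  -4  -4  0   1 ]
  [ 0   0   0  1  -3 ]
  [ 0   0   0  0   0 ]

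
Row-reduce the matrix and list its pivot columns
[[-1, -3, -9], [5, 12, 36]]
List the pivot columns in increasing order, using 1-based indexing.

1, 2

r1 ← -1·r1
  [ 1   3   9 ]
  [ 5  12  36 ]
r2 ← r2 − 5·r1
  [ 1   3   9 ]
  [ 0  -3  -9 ]
r2 ← -1/3·r2
  [ 1  3  9 ]
  [ 0  1  3 ]
r1 ← r1 − 3·r2
  [ 1  0  0 ]
  [ 0  1  3 ]
Pivot columns are the columns containing a leading 1.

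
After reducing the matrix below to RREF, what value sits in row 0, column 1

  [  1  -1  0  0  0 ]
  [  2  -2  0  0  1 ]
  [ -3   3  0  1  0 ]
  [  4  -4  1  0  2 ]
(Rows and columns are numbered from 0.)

-1

ρ2 := ρ2 − 2·ρ1
ρ3 := ρ3 + 3·ρ1
ρ4 := ρ4 − 4·ρ1
ρ2 ↔ ρ4
ρ2 := ρ2 − 2·ρ4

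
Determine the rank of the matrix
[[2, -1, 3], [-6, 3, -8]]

R1 → 1/2·R1
  [  1  -1/2  3/2 ]
  [ -6     3   -8 ]
R2 → R2 + 6·R1
  [ 1  -1/2  3/2 ]
  [ 0     0    1 ]
R1 → R1 − 3/2·R2
  [ 1  -1/2  0 ]
  [ 0     0  1 ]
The reduced form has 2 nonzero rows.

rank = 2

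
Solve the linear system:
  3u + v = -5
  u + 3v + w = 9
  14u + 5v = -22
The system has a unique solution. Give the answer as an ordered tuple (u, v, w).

(-3, 4, 0)

Form the augmented matrix and row-reduce:
  [  3  1  0  |   -5 ]
  [  1  3  1  |    9 ]
  [ 14  5  0  |  -22 ]
Multiply ρ1 by 1/3.
  [  1  1/3  0  |  -5/3 ]
  [  1    3  1  |     9 ]
  [ 14    5  0  |   -22 ]
Subtract ρ1 from ρ2.
  [  1  1/3  0  |  -5/3 ]
  [  0  8/3  1  |  32/3 ]
  [ 14    5  0  |   -22 ]
Subtract 14 times ρ1 from ρ3.
  [ 1  1/3  0  |  -5/3 ]
  [ 0  8/3  1  |  32/3 ]
  [ 0  1/3  0  |   4/3 ]
Multiply ρ2 by 3/8.
  [ 1  1/3    0  |  -5/3 ]
  [ 0    1  3/8  |     4 ]
  [ 0  1/3    0  |   4/3 ]
Subtract 1/3 times ρ2 from ρ3.
  [ 1  1/3     0  |  -5/3 ]
  [ 0    1   3/8  |     4 ]
  [ 0    0  -1/8  |     0 ]
Multiply ρ3 by -8.
  [ 1  1/3    0  |  -5/3 ]
  [ 0    1  3/8  |     4 ]
  [ 0    0    1  |     0 ]
Subtract 3/8 times ρ3 from ρ2.
  [ 1  1/3  0  |  -5/3 ]
  [ 0    1  0  |     4 ]
  [ 0    0  1  |     0 ]
Subtract 1/3 times ρ2 from ρ1.
  [ 1  0  0  |  -3 ]
  [ 0  1  0  |   4 ]
  [ 0  0  1  |   0 ]
Reading off the last column: u = -3, v = 4, w = 0.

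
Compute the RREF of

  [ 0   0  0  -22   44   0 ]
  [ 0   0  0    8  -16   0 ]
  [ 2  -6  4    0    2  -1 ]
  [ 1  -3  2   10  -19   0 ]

[[1, -3, 2, 0, 1, 0], [0, 0, 0, 1, -2, 0], [0, 0, 0, 0, 0, 1], [0, 0, 0, 0, 0, 0]]

Swap R1 and R3.
Multiply R1 by 1/2.
Subtract R1 from R4.
Multiply R2 by 1/8.
Add 22 times R2 to R3.
Subtract 10 times R2 from R4.
Swap R3 and R4.
Multiply R3 by 2.
Add 1/2 times R3 to R1.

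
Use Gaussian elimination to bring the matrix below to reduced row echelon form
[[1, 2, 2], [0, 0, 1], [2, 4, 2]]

[[1, 2, 0], [0, 0, 1], [0, 0, 0]]

ρ3 → ρ3 − 2·ρ1
ρ3 → ρ3 + 2·ρ2
ρ1 → ρ1 − 2·ρ2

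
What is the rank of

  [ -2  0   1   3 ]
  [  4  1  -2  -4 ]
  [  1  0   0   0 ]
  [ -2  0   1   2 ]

ρ1 -> -1/2·ρ1
  [  1  0  -1/2  -3/2 ]
  [  4  1    -2    -4 ]
  [  1  0     0     0 ]
  [ -2  0     1     2 ]
ρ2 -> ρ2 − 4·ρ1
  [  1  0  -1/2  -3/2 ]
  [  0  1     0     2 ]
  [  1  0     0     0 ]
  [ -2  0     1     2 ]
ρ3 -> ρ3 − ρ1
  [  1  0  -1/2  -3/2 ]
  [  0  1     0     2 ]
  [  0  0   1/2   3/2 ]
  [ -2  0     1     2 ]
ρ4 -> ρ4 + 2·ρ1
  [ 1  0  -1/2  -3/2 ]
  [ 0  1     0     2 ]
  [ 0  0   1/2   3/2 ]
  [ 0  0     0    -1 ]
ρ3 -> 2·ρ3
  [ 1  0  -1/2  -3/2 ]
  [ 0  1     0     2 ]
  [ 0  0     1     3 ]
  [ 0  0     0    -1 ]
ρ4 -> -1·ρ4
  [ 1  0  -1/2  -3/2 ]
  [ 0  1     0     2 ]
  [ 0  0     1     3 ]
  [ 0  0     0     1 ]
ρ3 -> ρ3 − 3·ρ4
  [ 1  0  -1/2  -3/2 ]
  [ 0  1     0     2 ]
  [ 0  0     1     0 ]
  [ 0  0     0     1 ]
ρ2 -> ρ2 − 2·ρ4
  [ 1  0  -1/2  -3/2 ]
  [ 0  1     0     0 ]
  [ 0  0     1     0 ]
  [ 0  0     0     1 ]
ρ1 -> ρ1 + 3/2·ρ4
  [ 1  0  -1/2  0 ]
  [ 0  1     0  0 ]
  [ 0  0     1  0 ]
  [ 0  0     0  1 ]
ρ1 -> ρ1 + 1/2·ρ3
  [ 1  0  0  0 ]
  [ 0  1  0  0 ]
  [ 0  0  1  0 ]
  [ 0  0  0  1 ]
The reduced form has 4 nonzero rows.

rank = 4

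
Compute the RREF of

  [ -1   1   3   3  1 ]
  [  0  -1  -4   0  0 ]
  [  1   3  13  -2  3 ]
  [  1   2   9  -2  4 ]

[[1, 0, 1, 0, 0], [0, 1, 4, 0, 0], [0, 0, 0, 1, 0], [0, 0, 0, 0, 1]]

R1 ← -1·R1
  [ 1  -1  -3  -3  -1 ]
  [ 0  -1  -4   0   0 ]
  [ 1   3  13  -2   3 ]
  [ 1   2   9  -2   4 ]
R3 ← R3 − R1
  [ 1  -1  -3  -3  -1 ]
  [ 0  -1  -4   0   0 ]
  [ 0   4  16   1   4 ]
  [ 1   2   9  -2   4 ]
R4 ← R4 − R1
  [ 1  -1  -3  -3  -1 ]
  [ 0  -1  -4   0   0 ]
  [ 0   4  16   1   4 ]
  [ 0   3  12   1   5 ]
R2 ← -1·R2
  [ 1  -1  -3  -3  -1 ]
  [ 0   1   4   0   0 ]
  [ 0   4  16   1   4 ]
  [ 0   3  12   1   5 ]
R3 ← R3 − 4·R2
  [ 1  -1  -3  -3  -1 ]
  [ 0   1   4   0   0 ]
  [ 0   0   0   1   4 ]
  [ 0   3  12   1   5 ]
R4 ← R4 − 3·R2
  [ 1  -1  -3  -3  -1 ]
  [ 0   1   4   0   0 ]
  [ 0   0   0   1   4 ]
  [ 0   0   0   1   5 ]
R4 ← R4 − R3
  [ 1  -1  -3  -3  -1 ]
  [ 0   1   4   0   0 ]
  [ 0   0   0   1   4 ]
  [ 0   0   0   0   1 ]
R3 ← R3 − 4·R4
  [ 1  -1  -3  -3  -1 ]
  [ 0   1   4   0   0 ]
  [ 0   0   0   1   0 ]
  [ 0   0   0   0   1 ]
R1 ← R1 + R4
  [ 1  -1  -3  -3  0 ]
  [ 0   1   4   0  0 ]
  [ 0   0   0   1  0 ]
  [ 0   0   0   0  1 ]
R1 ← R1 + 3·R3
  [ 1  -1  -3  0  0 ]
  [ 0   1   4  0  0 ]
  [ 0   0   0  1  0 ]
  [ 0   0   0  0  1 ]
R1 ← R1 + R2
  [ 1  0  1  0  0 ]
  [ 0  1  4  0  0 ]
  [ 0  0  0  1  0 ]
  [ 0  0  0  0  1 ]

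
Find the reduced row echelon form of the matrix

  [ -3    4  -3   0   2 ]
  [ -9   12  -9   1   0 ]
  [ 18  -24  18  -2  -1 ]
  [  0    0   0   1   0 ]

[[1, -4/3, 1, 0, 0], [0, 0, 0, 1, 0], [0, 0, 0, 0, 1], [0, 0, 0, 0, 0]]

R1 ← -1/3·R1
  [  1  -4/3   1   0  -2/3 ]
  [ -9    12  -9   1     0 ]
  [ 18   -24  18  -2    -1 ]
  [  0     0   0   1     0 ]
R2 ← R2 + 9·R1
  [  1  -4/3   1   0  -2/3 ]
  [  0     0   0   1    -6 ]
  [ 18   -24  18  -2    -1 ]
  [  0     0   0   1     0 ]
R3 ← R3 − 18·R1
  [ 1  -4/3  1   0  -2/3 ]
  [ 0     0  0   1    -6 ]
  [ 0     0  0  -2    11 ]
  [ 0     0  0   1     0 ]
R3 ← R3 + 2·R2
  [ 1  -4/3  1  0  -2/3 ]
  [ 0     0  0  1    -6 ]
  [ 0     0  0  0    -1 ]
  [ 0     0  0  1     0 ]
R4 ← R4 − R2
  [ 1  -4/3  1  0  -2/3 ]
  [ 0     0  0  1    -6 ]
  [ 0     0  0  0    -1 ]
  [ 0     0  0  0     6 ]
R3 ← -1·R3
  [ 1  -4/3  1  0  -2/3 ]
  [ 0     0  0  1    -6 ]
  [ 0     0  0  0     1 ]
  [ 0     0  0  0     6 ]
R4 ← R4 − 6·R3
  [ 1  -4/3  1  0  -2/3 ]
  [ 0     0  0  1    -6 ]
  [ 0     0  0  0     1 ]
  [ 0     0  0  0     0 ]
R2 ← R2 + 6·R3
  [ 1  -4/3  1  0  -2/3 ]
  [ 0     0  0  1     0 ]
  [ 0     0  0  0     1 ]
  [ 0     0  0  0     0 ]
R1 ← R1 + 2/3·R3
  [ 1  -4/3  1  0  0 ]
  [ 0     0  0  1  0 ]
  [ 0     0  0  0  1 ]
  [ 0     0  0  0  0 ]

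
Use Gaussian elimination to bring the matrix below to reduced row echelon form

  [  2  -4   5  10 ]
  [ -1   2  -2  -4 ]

R1 := 1/2·R1
  [  1  -2  5/2   5 ]
  [ -1   2   -2  -4 ]
R2 := R2 + R1
  [ 1  -2  5/2  5 ]
  [ 0   0  1/2  1 ]
R2 := 2·R2
  [ 1  -2  5/2  5 ]
  [ 0   0    1  2 ]
R1 := R1 − 5/2·R2
  [ 1  -2  0  0 ]
  [ 0   0  1  2 ]

[[1, -2, 0, 0], [0, 0, 1, 2]]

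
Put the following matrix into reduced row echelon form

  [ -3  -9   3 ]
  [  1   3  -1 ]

[[1, 3, -1], [0, 0, 0]]

ρ1 → -1/3·ρ1
ρ2 → ρ2 − ρ1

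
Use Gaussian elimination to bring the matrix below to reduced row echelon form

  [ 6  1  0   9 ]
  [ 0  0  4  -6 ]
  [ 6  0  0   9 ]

r1 → 1/6·r1
  [ 1  1/6  0  3/2 ]
  [ 0    0  4   -6 ]
  [ 6    0  0    9 ]
r3 → r3 − 6·r1
  [ 1  1/6  0  3/2 ]
  [ 0    0  4   -6 ]
  [ 0   -1  0    0 ]
r2 ↔ r3
  [ 1  1/6  0  3/2 ]
  [ 0   -1  0    0 ]
  [ 0    0  4   -6 ]
r2 → -1·r2
  [ 1  1/6  0  3/2 ]
  [ 0    1  0    0 ]
  [ 0    0  4   -6 ]
r3 → 1/4·r3
  [ 1  1/6  0   3/2 ]
  [ 0    1  0     0 ]
  [ 0    0  1  -3/2 ]
r1 → r1 − 1/6·r2
  [ 1  0  0   3/2 ]
  [ 0  1  0     0 ]
  [ 0  0  1  -3/2 ]

[[1, 0, 0, 3/2], [0, 1, 0, 0], [0, 0, 1, -3/2]]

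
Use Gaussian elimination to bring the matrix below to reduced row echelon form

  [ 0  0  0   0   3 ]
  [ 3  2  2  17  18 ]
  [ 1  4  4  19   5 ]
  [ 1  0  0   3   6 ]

[[1, 0, 0, 3, 0], [0, 1, 1, 4, 0], [0, 0, 0, 0, 1], [0, 0, 0, 0, 0]]

Swap ρ1 and ρ2.
Multiply ρ1 by 1/3.
Subtract ρ1 from ρ3.
Subtract ρ1 from ρ4.
Swap ρ2 and ρ3.
Multiply ρ2 by 3/10.
Add 2/3 times ρ2 to ρ4.
Multiply ρ3 by 1/3.
Add 1/5 times ρ3 to ρ4.
Add 3/10 times ρ3 to ρ2.
Subtract 6 times ρ3 from ρ1.
Subtract 2/3 times ρ2 from ρ1.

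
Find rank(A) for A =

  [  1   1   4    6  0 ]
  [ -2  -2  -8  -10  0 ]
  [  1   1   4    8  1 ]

rank = 3

R2 := R2 + 2·R1
  [ 1  1  4  6  0 ]
  [ 0  0  0  2  0 ]
  [ 1  1  4  8  1 ]
R3 := R3 − R1
  [ 1  1  4  6  0 ]
  [ 0  0  0  2  0 ]
  [ 0  0  0  2  1 ]
R2 := 1/2·R2
  [ 1  1  4  6  0 ]
  [ 0  0  0  1  0 ]
  [ 0  0  0  2  1 ]
R3 := R3 − 2·R2
  [ 1  1  4  6  0 ]
  [ 0  0  0  1  0 ]
  [ 0  0  0  0  1 ]
R1 := R1 − 6·R2
  [ 1  1  4  0  0 ]
  [ 0  0  0  1  0 ]
  [ 0  0  0  0  1 ]
The reduced form has 3 nonzero rows.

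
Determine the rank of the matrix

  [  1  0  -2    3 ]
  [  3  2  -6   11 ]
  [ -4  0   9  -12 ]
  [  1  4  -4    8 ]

rank = 4

R2 ← R2 − 3·R1
  [  1  0  -2    3 ]
  [  0  2   0    2 ]
  [ -4  0   9  -12 ]
  [  1  4  -4    8 ]
R3 ← R3 + 4·R1
  [ 1  0  -2  3 ]
  [ 0  2   0  2 ]
  [ 0  0   1  0 ]
  [ 1  4  -4  8 ]
R4 ← R4 − R1
  [ 1  0  -2  3 ]
  [ 0  2   0  2 ]
  [ 0  0   1  0 ]
  [ 0  4  -2  5 ]
R2 ← 1/2·R2
  [ 1  0  -2  3 ]
  [ 0  1   0  1 ]
  [ 0  0   1  0 ]
  [ 0  4  -2  5 ]
R4 ← R4 − 4·R2
  [ 1  0  -2  3 ]
  [ 0  1   0  1 ]
  [ 0  0   1  0 ]
  [ 0  0  -2  1 ]
R4 ← R4 + 2·R3
  [ 1  0  -2  3 ]
  [ 0  1   0  1 ]
  [ 0  0   1  0 ]
  [ 0  0   0  1 ]
R2 ← R2 − R4
  [ 1  0  -2  3 ]
  [ 0  1   0  0 ]
  [ 0  0   1  0 ]
  [ 0  0   0  1 ]
R1 ← R1 − 3·R4
  [ 1  0  -2  0 ]
  [ 0  1   0  0 ]
  [ 0  0   1  0 ]
  [ 0  0   0  1 ]
R1 ← R1 + 2·R3
  [ 1  0  0  0 ]
  [ 0  1  0  0 ]
  [ 0  0  1  0 ]
  [ 0  0  0  1 ]
The reduced form has 4 nonzero rows.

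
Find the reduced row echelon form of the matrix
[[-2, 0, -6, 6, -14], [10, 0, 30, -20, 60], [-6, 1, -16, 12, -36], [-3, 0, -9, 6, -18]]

Multiply ρ1 by -1/2.
  [  1  0    3   -3    7 ]
  [ 10  0   30  -20   60 ]
  [ -6  1  -16   12  -36 ]
  [ -3  0   -9    6  -18 ]
Subtract 10 times ρ1 from ρ2.
  [  1  0    3  -3    7 ]
  [  0  0    0  10  -10 ]
  [ -6  1  -16  12  -36 ]
  [ -3  0   -9   6  -18 ]
Add 6 times ρ1 to ρ3.
  [  1  0   3  -3    7 ]
  [  0  0   0  10  -10 ]
  [  0  1   2  -6    6 ]
  [ -3  0  -9   6  -18 ]
Add 3 times ρ1 to ρ4.
  [ 1  0  3  -3    7 ]
  [ 0  0  0  10  -10 ]
  [ 0  1  2  -6    6 ]
  [ 0  0  0  -3    3 ]
Swap ρ2 and ρ3.
  [ 1  0  3  -3    7 ]
  [ 0  1  2  -6    6 ]
  [ 0  0  0  10  -10 ]
  [ 0  0  0  -3    3 ]
Multiply ρ3 by 1/10.
  [ 1  0  3  -3   7 ]
  [ 0  1  2  -6   6 ]
  [ 0  0  0   1  -1 ]
  [ 0  0  0  -3   3 ]
Add 3 times ρ3 to ρ4.
  [ 1  0  3  -3   7 ]
  [ 0  1  2  -6   6 ]
  [ 0  0  0   1  -1 ]
  [ 0  0  0   0   0 ]
Add 6 times ρ3 to ρ2.
  [ 1  0  3  -3   7 ]
  [ 0  1  2   0   0 ]
  [ 0  0  0   1  -1 ]
  [ 0  0  0   0   0 ]
Add 3 times ρ3 to ρ1.
  [ 1  0  3  0   4 ]
  [ 0  1  2  0   0 ]
  [ 0  0  0  1  -1 ]
  [ 0  0  0  0   0 ]

[[1, 0, 3, 0, 4], [0, 1, 2, 0, 0], [0, 0, 0, 1, -1], [0, 0, 0, 0, 0]]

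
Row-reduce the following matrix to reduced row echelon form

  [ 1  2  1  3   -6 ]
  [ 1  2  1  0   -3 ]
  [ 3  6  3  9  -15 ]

R2 ← R2 − R1
  [ 1  2  1   3   -6 ]
  [ 0  0  0  -3    3 ]
  [ 3  6  3   9  -15 ]
R3 ← R3 − 3·R1
  [ 1  2  1   3  -6 ]
  [ 0  0  0  -3   3 ]
  [ 0  0  0   0   3 ]
R2 ← -1/3·R2
  [ 1  2  1  3  -6 ]
  [ 0  0  0  1  -1 ]
  [ 0  0  0  0   3 ]
R3 ← 1/3·R3
  [ 1  2  1  3  -6 ]
  [ 0  0  0  1  -1 ]
  [ 0  0  0  0   1 ]
R2 ← R2 + R3
  [ 1  2  1  3  -6 ]
  [ 0  0  0  1   0 ]
  [ 0  0  0  0   1 ]
R1 ← R1 + 6·R3
  [ 1  2  1  3  0 ]
  [ 0  0  0  1  0 ]
  [ 0  0  0  0  1 ]
R1 ← R1 − 3·R2
  [ 1  2  1  0  0 ]
  [ 0  0  0  1  0 ]
  [ 0  0  0  0  1 ]

[[1, 2, 1, 0, 0], [0, 0, 0, 1, 0], [0, 0, 0, 0, 1]]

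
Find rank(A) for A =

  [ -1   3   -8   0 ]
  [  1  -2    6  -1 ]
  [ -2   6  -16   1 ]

rank = 3

R1 := -1·R1
  [  1  -3    8   0 ]
  [  1  -2    6  -1 ]
  [ -2   6  -16   1 ]
R2 := R2 − R1
  [  1  -3    8   0 ]
  [  0   1   -2  -1 ]
  [ -2   6  -16   1 ]
R3 := R3 + 2·R1
  [ 1  -3   8   0 ]
  [ 0   1  -2  -1 ]
  [ 0   0   0   1 ]
R2 := R2 + R3
  [ 1  -3   8  0 ]
  [ 0   1  -2  0 ]
  [ 0   0   0  1 ]
R1 := R1 + 3·R2
  [ 1  0   2  0 ]
  [ 0  1  -2  0 ]
  [ 0  0   0  1 ]
The reduced form has 3 nonzero rows.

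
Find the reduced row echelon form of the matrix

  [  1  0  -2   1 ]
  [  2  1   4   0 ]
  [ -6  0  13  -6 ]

[[1, 0, 0, 1], [0, 1, 0, -2], [0, 0, 1, 0]]

ρ2 ← ρ2 − 2·ρ1
  [  1  0  -2   1 ]
  [  0  1   8  -2 ]
  [ -6  0  13  -6 ]
ρ3 ← ρ3 + 6·ρ1
  [ 1  0  -2   1 ]
  [ 0  1   8  -2 ]
  [ 0  0   1   0 ]
ρ2 ← ρ2 − 8·ρ3
  [ 1  0  -2   1 ]
  [ 0  1   0  -2 ]
  [ 0  0   1   0 ]
ρ1 ← ρ1 + 2·ρ3
  [ 1  0  0   1 ]
  [ 0  1  0  -2 ]
  [ 0  0  1   0 ]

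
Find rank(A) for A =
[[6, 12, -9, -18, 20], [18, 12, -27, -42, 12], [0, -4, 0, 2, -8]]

R1 → 1/6·R1
  [  1   2  -3/2   -3  10/3 ]
  [ 18  12   -27  -42    12 ]
  [  0  -4     0    2    -8 ]
R2 → R2 − 18·R1
  [ 1    2  -3/2  -3  10/3 ]
  [ 0  -24     0  12   -48 ]
  [ 0   -4     0   2    -8 ]
R2 → -1/24·R2
  [ 1   2  -3/2    -3  10/3 ]
  [ 0   1     0  -1/2     2 ]
  [ 0  -4     0     2    -8 ]
R3 → R3 + 4·R2
  [ 1  2  -3/2    -3  10/3 ]
  [ 0  1     0  -1/2     2 ]
  [ 0  0     0     0     0 ]
R1 → R1 − 2·R2
  [ 1  0  -3/2    -2  -2/3 ]
  [ 0  1     0  -1/2     2 ]
  [ 0  0     0     0     0 ]
The reduced form has 2 nonzero rows.

rank = 2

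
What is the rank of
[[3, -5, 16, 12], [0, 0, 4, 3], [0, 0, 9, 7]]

R1 → 1/3·R1
  [ 1  -5/3  16/3  4 ]
  [ 0     0     4  3 ]
  [ 0     0     9  7 ]
R2 → 1/4·R2
  [ 1  -5/3  16/3    4 ]
  [ 0     0     1  3/4 ]
  [ 0     0     9    7 ]
R3 → R3 − 9·R2
  [ 1  -5/3  16/3    4 ]
  [ 0     0     1  3/4 ]
  [ 0     0     0  1/4 ]
R3 → 4·R3
  [ 1  -5/3  16/3    4 ]
  [ 0     0     1  3/4 ]
  [ 0     0     0    1 ]
R2 → R2 − 3/4·R3
  [ 1  -5/3  16/3  4 ]
  [ 0     0     1  0 ]
  [ 0     0     0  1 ]
R1 → R1 − 4·R3
  [ 1  -5/3  16/3  0 ]
  [ 0     0     1  0 ]
  [ 0     0     0  1 ]
R1 → R1 − 16/3·R2
  [ 1  -5/3  0  0 ]
  [ 0     0  1  0 ]
  [ 0     0  0  1 ]
The reduced form has 3 nonzero rows.

rank = 3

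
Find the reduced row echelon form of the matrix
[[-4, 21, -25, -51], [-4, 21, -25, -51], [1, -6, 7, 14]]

R1 → -1/4·R1
  [  1  -21/4  25/4  51/4 ]
  [ -4     21   -25   -51 ]
  [  1     -6     7    14 ]
R2 → R2 + 4·R1
  [ 1  -21/4  25/4  51/4 ]
  [ 0      0     0     0 ]
  [ 1     -6     7    14 ]
R3 → R3 − R1
  [ 1  -21/4  25/4  51/4 ]
  [ 0      0     0     0 ]
  [ 0   -3/4   3/4   5/4 ]
R2 <=> R3
  [ 1  -21/4  25/4  51/4 ]
  [ 0   -3/4   3/4   5/4 ]
  [ 0      0     0     0 ]
R2 → -4/3·R2
  [ 1  -21/4  25/4  51/4 ]
  [ 0      1    -1  -5/3 ]
  [ 0      0     0     0 ]
R1 → R1 + 21/4·R2
  [ 1  0   1     4 ]
  [ 0  1  -1  -5/3 ]
  [ 0  0   0     0 ]

[[1, 0, 1, 4], [0, 1, -1, -5/3], [0, 0, 0, 0]]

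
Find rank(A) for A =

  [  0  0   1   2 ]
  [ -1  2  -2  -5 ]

rank = 2

r1 <-> r2
r1 := -1·r1
r1 := r1 − 2·r2
The reduced form has 2 nonzero rows.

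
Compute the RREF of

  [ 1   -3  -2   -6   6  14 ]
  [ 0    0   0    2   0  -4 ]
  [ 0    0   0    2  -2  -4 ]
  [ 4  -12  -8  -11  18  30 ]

Subtract 4 times R1 from R4.
  [ 1  -3  -2  -6   6   14 ]
  [ 0   0   0   2   0   -4 ]
  [ 0   0   0   2  -2   -4 ]
  [ 0   0   0  13  -6  -26 ]
Multiply R2 by 1/2.
  [ 1  -3  -2  -6   6   14 ]
  [ 0   0   0   1   0   -2 ]
  [ 0   0   0   2  -2   -4 ]
  [ 0   0   0  13  -6  -26 ]
Subtract 2 times R2 from R3.
  [ 1  -3  -2  -6   6   14 ]
  [ 0   0   0   1   0   -2 ]
  [ 0   0   0   0  -2    0 ]
  [ 0   0   0  13  -6  -26 ]
Subtract 13 times R2 from R4.
  [ 1  -3  -2  -6   6  14 ]
  [ 0   0   0   1   0  -2 ]
  [ 0   0   0   0  -2   0 ]
  [ 0   0   0   0  -6   0 ]
Multiply R3 by -1/2.
  [ 1  -3  -2  -6   6  14 ]
  [ 0   0   0   1   0  -2 ]
  [ 0   0   0   0   1   0 ]
  [ 0   0   0   0  -6   0 ]
Add 6 times R3 to R4.
  [ 1  -3  -2  -6  6  14 ]
  [ 0   0   0   1  0  -2 ]
  [ 0   0   0   0  1   0 ]
  [ 0   0   0   0  0   0 ]
Subtract 6 times R3 from R1.
  [ 1  -3  -2  -6  0  14 ]
  [ 0   0   0   1  0  -2 ]
  [ 0   0   0   0  1   0 ]
  [ 0   0   0   0  0   0 ]
Add 6 times R2 to R1.
  [ 1  -3  -2  0  0   2 ]
  [ 0   0   0  1  0  -2 ]
  [ 0   0   0  0  1   0 ]
  [ 0   0   0  0  0   0 ]

[[1, -3, -2, 0, 0, 2], [0, 0, 0, 1, 0, -2], [0, 0, 0, 0, 1, 0], [0, 0, 0, 0, 0, 0]]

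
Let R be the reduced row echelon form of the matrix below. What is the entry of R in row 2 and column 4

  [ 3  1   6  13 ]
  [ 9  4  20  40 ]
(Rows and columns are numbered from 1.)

ρ1 → 1/3·ρ1
  [ 1  1/3   2  13/3 ]
  [ 9    4  20    40 ]
ρ2 → ρ2 − 9·ρ1
  [ 1  1/3  2  13/3 ]
  [ 0    1  2     1 ]
ρ1 → ρ1 − 1/3·ρ2
  [ 1  0  4/3  4 ]
  [ 0  1    2  1 ]

1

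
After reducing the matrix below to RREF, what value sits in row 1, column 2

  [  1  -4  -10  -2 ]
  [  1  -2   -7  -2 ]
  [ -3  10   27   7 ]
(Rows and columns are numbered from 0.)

r2 → r2 − r1
  [  1  -4  -10  -2 ]
  [  0   2    3   0 ]
  [ -3  10   27   7 ]
r3 → r3 + 3·r1
  [ 1  -4  -10  -2 ]
  [ 0   2    3   0 ]
  [ 0  -2   -3   1 ]
r2 → 1/2·r2
  [ 1  -4  -10  -2 ]
  [ 0   1  3/2   0 ]
  [ 0  -2   -3   1 ]
r3 → r3 + 2·r2
  [ 1  -4  -10  -2 ]
  [ 0   1  3/2   0 ]
  [ 0   0    0   1 ]
r1 → r1 + 2·r3
  [ 1  -4  -10  0 ]
  [ 0   1  3/2  0 ]
  [ 0   0    0  1 ]
r1 → r1 + 4·r2
  [ 1  0   -4  0 ]
  [ 0  1  3/2  0 ]
  [ 0  0    0  1 ]

3/2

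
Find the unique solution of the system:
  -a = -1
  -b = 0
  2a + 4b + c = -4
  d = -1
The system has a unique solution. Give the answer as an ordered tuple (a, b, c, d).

(1, 0, -6, -1)

Form the augmented matrix and row-reduce:
  [ -1   0  0  0  |  -1 ]
  [  0  -1  0  0  |   0 ]
  [  2   4  1  0  |  -4 ]
  [  0   0  0  1  |  -1 ]
ρ1 → -1·ρ1
  [ 1   0  0  0  |   1 ]
  [ 0  -1  0  0  |   0 ]
  [ 2   4  1  0  |  -4 ]
  [ 0   0  0  1  |  -1 ]
ρ3 → ρ3 − 2·ρ1
  [ 1   0  0  0  |   1 ]
  [ 0  -1  0  0  |   0 ]
  [ 0   4  1  0  |  -6 ]
  [ 0   0  0  1  |  -1 ]
ρ2 → -1·ρ2
  [ 1  0  0  0  |   1 ]
  [ 0  1  0  0  |   0 ]
  [ 0  4  1  0  |  -6 ]
  [ 0  0  0  1  |  -1 ]
ρ3 → ρ3 − 4·ρ2
  [ 1  0  0  0  |   1 ]
  [ 0  1  0  0  |   0 ]
  [ 0  0  1  0  |  -6 ]
  [ 0  0  0  1  |  -1 ]
Reading off the last column: a = 1, b = 0, c = -6, d = -1.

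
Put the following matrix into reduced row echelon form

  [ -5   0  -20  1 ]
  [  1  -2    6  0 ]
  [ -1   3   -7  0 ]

[[1, 0, 4, 0], [0, 1, -1, 0], [0, 0, 0, 1]]

ρ1 → -1/5·ρ1
  [  1   0   4  -1/5 ]
  [  1  -2   6     0 ]
  [ -1   3  -7     0 ]
ρ2 → ρ2 − ρ1
  [  1   0   4  -1/5 ]
  [  0  -2   2   1/5 ]
  [ -1   3  -7     0 ]
ρ3 → ρ3 + ρ1
  [ 1   0   4  -1/5 ]
  [ 0  -2   2   1/5 ]
  [ 0   3  -3  -1/5 ]
ρ2 → -1/2·ρ2
  [ 1  0   4   -1/5 ]
  [ 0  1  -1  -1/10 ]
  [ 0  3  -3   -1/5 ]
ρ3 → ρ3 − 3·ρ2
  [ 1  0   4   -1/5 ]
  [ 0  1  -1  -1/10 ]
  [ 0  0   0   1/10 ]
ρ3 → 10·ρ3
  [ 1  0   4   -1/5 ]
  [ 0  1  -1  -1/10 ]
  [ 0  0   0      1 ]
ρ2 → ρ2 + 1/10·ρ3
  [ 1  0   4  -1/5 ]
  [ 0  1  -1     0 ]
  [ 0  0   0     1 ]
ρ1 → ρ1 + 1/5·ρ3
  [ 1  0   4  0 ]
  [ 0  1  -1  0 ]
  [ 0  0   0  1 ]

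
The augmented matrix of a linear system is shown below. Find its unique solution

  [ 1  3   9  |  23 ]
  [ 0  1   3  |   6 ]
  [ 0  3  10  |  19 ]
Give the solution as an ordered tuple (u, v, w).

r3 ← r3 − 3·r2
  [ 1  3  9  |  23 ]
  [ 0  1  3  |   6 ]
  [ 0  0  1  |   1 ]
r2 ← r2 − 3·r3
  [ 1  3  9  |  23 ]
  [ 0  1  0  |   3 ]
  [ 0  0  1  |   1 ]
r1 ← r1 − 9·r3
  [ 1  3  0  |  14 ]
  [ 0  1  0  |   3 ]
  [ 0  0  1  |   1 ]
r1 ← r1 − 3·r2
  [ 1  0  0  |  5 ]
  [ 0  1  0  |  3 ]
  [ 0  0  1  |  1 ]
Reading off the last column: u = 5, v = 3, w = 1.

(5, 3, 1)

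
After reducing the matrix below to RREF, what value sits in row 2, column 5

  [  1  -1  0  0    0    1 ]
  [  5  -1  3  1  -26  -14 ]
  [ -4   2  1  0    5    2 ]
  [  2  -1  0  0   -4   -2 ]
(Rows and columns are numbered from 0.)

-2

R2 := R2 − 5·R1
  [  1  -1  0  0    0    1 ]
  [  0   4  3  1  -26  -19 ]
  [ -4   2  1  0    5    2 ]
  [  2  -1  0  0   -4   -2 ]
R3 := R3 + 4·R1
  [ 1  -1  0  0    0    1 ]
  [ 0   4  3  1  -26  -19 ]
  [ 0  -2  1  0    5    6 ]
  [ 2  -1  0  0   -4   -2 ]
R4 := R4 − 2·R1
  [ 1  -1  0  0    0    1 ]
  [ 0   4  3  1  -26  -19 ]
  [ 0  -2  1  0    5    6 ]
  [ 0   1  0  0   -4   -4 ]
R2 := 1/4·R2
  [ 1  -1    0    0      0      1 ]
  [ 0   1  3/4  1/4  -13/2  -19/4 ]
  [ 0  -2    1    0      5      6 ]
  [ 0   1    0    0     -4     -4 ]
R3 := R3 + 2·R2
  [ 1  -1    0    0      0      1 ]
  [ 0   1  3/4  1/4  -13/2  -19/4 ]
  [ 0   0  5/2  1/2     -8   -7/2 ]
  [ 0   1    0    0     -4     -4 ]
R4 := R4 − R2
  [ 1  -1     0     0      0      1 ]
  [ 0   1   3/4   1/4  -13/2  -19/4 ]
  [ 0   0   5/2   1/2     -8   -7/2 ]
  [ 0   0  -3/4  -1/4    5/2    3/4 ]
R3 := 2/5·R3
  [ 1  -1     0     0      0      1 ]
  [ 0   1   3/4   1/4  -13/2  -19/4 ]
  [ 0   0     1   1/5  -16/5   -7/5 ]
  [ 0   0  -3/4  -1/4    5/2    3/4 ]
R4 := R4 + 3/4·R3
  [ 1  -1    0      0      0      1 ]
  [ 0   1  3/4    1/4  -13/2  -19/4 ]
  [ 0   0    1    1/5  -16/5   -7/5 ]
  [ 0   0    0  -1/10   1/10  -3/10 ]
R4 := -10·R4
  [ 1  -1    0    0      0      1 ]
  [ 0   1  3/4  1/4  -13/2  -19/4 ]
  [ 0   0    1  1/5  -16/5   -7/5 ]
  [ 0   0    0    1     -1      3 ]
R3 := R3 − 1/5·R4
  [ 1  -1    0    0      0      1 ]
  [ 0   1  3/4  1/4  -13/2  -19/4 ]
  [ 0   0    1    0     -3     -2 ]
  [ 0   0    0    1     -1      3 ]
R2 := R2 − 1/4·R4
  [ 1  -1    0  0      0      1 ]
  [ 0   1  3/4  0  -25/4  -11/2 ]
  [ 0   0    1  0     -3     -2 ]
  [ 0   0    0  1     -1      3 ]
R2 := R2 − 3/4·R3
  [ 1  -1  0  0   0   1 ]
  [ 0   1  0  0  -4  -4 ]
  [ 0   0  1  0  -3  -2 ]
  [ 0   0  0  1  -1   3 ]
R1 := R1 + R2
  [ 1  0  0  0  -4  -3 ]
  [ 0  1  0  0  -4  -4 ]
  [ 0  0  1  0  -3  -2 ]
  [ 0  0  0  1  -1   3 ]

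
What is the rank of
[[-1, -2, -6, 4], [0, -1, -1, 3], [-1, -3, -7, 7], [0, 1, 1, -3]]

Multiply R1 by -1.
  [  1   2   6  -4 ]
  [  0  -1  -1   3 ]
  [ -1  -3  -7   7 ]
  [  0   1   1  -3 ]
Add R1 to R3.
  [ 1   2   6  -4 ]
  [ 0  -1  -1   3 ]
  [ 0  -1  -1   3 ]
  [ 0   1   1  -3 ]
Multiply R2 by -1.
  [ 1   2   6  -4 ]
  [ 0   1   1  -3 ]
  [ 0  -1  -1   3 ]
  [ 0   1   1  -3 ]
Add R2 to R3.
  [ 1  2  6  -4 ]
  [ 0  1  1  -3 ]
  [ 0  0  0   0 ]
  [ 0  1  1  -3 ]
Subtract R2 from R4.
  [ 1  2  6  -4 ]
  [ 0  1  1  -3 ]
  [ 0  0  0   0 ]
  [ 0  0  0   0 ]
Subtract 2 times R2 from R1.
  [ 1  0  4   2 ]
  [ 0  1  1  -3 ]
  [ 0  0  0   0 ]
  [ 0  0  0   0 ]
The reduced form has 2 nonzero rows.

rank = 2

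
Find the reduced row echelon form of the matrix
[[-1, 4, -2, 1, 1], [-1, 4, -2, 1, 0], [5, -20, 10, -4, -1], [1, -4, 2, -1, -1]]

[[1, -4, 2, 0, 0], [0, 0, 0, 1, 0], [0, 0, 0, 0, 1], [0, 0, 0, 0, 0]]

r1 → -1·r1
  [  1   -4   2  -1  -1 ]
  [ -1    4  -2   1   0 ]
  [  5  -20  10  -4  -1 ]
  [  1   -4   2  -1  -1 ]
r2 → r2 + r1
  [ 1   -4   2  -1  -1 ]
  [ 0    0   0   0  -1 ]
  [ 5  -20  10  -4  -1 ]
  [ 1   -4   2  -1  -1 ]
r3 → r3 − 5·r1
  [ 1  -4  2  -1  -1 ]
  [ 0   0  0   0  -1 ]
  [ 0   0  0   1   4 ]
  [ 1  -4  2  -1  -1 ]
r4 → r4 − r1
  [ 1  -4  2  -1  -1 ]
  [ 0   0  0   0  -1 ]
  [ 0   0  0   1   4 ]
  [ 0   0  0   0   0 ]
r2 ↔ r3
  [ 1  -4  2  -1  -1 ]
  [ 0   0  0   1   4 ]
  [ 0   0  0   0  -1 ]
  [ 0   0  0   0   0 ]
r3 → -1·r3
  [ 1  -4  2  -1  -1 ]
  [ 0   0  0   1   4 ]
  [ 0   0  0   0   1 ]
  [ 0   0  0   0   0 ]
r2 → r2 − 4·r3
  [ 1  -4  2  -1  -1 ]
  [ 0   0  0   1   0 ]
  [ 0   0  0   0   1 ]
  [ 0   0  0   0   0 ]
r1 → r1 + r3
  [ 1  -4  2  -1  0 ]
  [ 0   0  0   1  0 ]
  [ 0   0  0   0  1 ]
  [ 0   0  0   0  0 ]
r1 → r1 + r2
  [ 1  -4  2  0  0 ]
  [ 0   0  0  1  0 ]
  [ 0   0  0  0  1 ]
  [ 0   0  0  0  0 ]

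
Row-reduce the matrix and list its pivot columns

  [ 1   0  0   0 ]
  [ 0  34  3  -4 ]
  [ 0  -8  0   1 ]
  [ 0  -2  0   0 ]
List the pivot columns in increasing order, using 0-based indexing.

0, 1, 2, 3

R2 → 1/34·R2
  [ 1   0     0      0 ]
  [ 0   1  3/34  -2/17 ]
  [ 0  -8     0      1 ]
  [ 0  -2     0      0 ]
R3 → R3 + 8·R2
  [ 1   0      0      0 ]
  [ 0   1   3/34  -2/17 ]
  [ 0   0  12/17   1/17 ]
  [ 0  -2      0      0 ]
R4 → R4 + 2·R2
  [ 1  0      0      0 ]
  [ 0  1   3/34  -2/17 ]
  [ 0  0  12/17   1/17 ]
  [ 0  0   3/17  -4/17 ]
R3 → 17/12·R3
  [ 1  0     0      0 ]
  [ 0  1  3/34  -2/17 ]
  [ 0  0     1   1/12 ]
  [ 0  0  3/17  -4/17 ]
R4 → R4 − 3/17·R3
  [ 1  0     0      0 ]
  [ 0  1  3/34  -2/17 ]
  [ 0  0     1   1/12 ]
  [ 0  0     0   -1/4 ]
R4 → -4·R4
  [ 1  0     0      0 ]
  [ 0  1  3/34  -2/17 ]
  [ 0  0     1   1/12 ]
  [ 0  0     0      1 ]
R3 → R3 − 1/12·R4
  [ 1  0     0      0 ]
  [ 0  1  3/34  -2/17 ]
  [ 0  0     1      0 ]
  [ 0  0     0      1 ]
R2 → R2 + 2/17·R4
  [ 1  0     0  0 ]
  [ 0  1  3/34  0 ]
  [ 0  0     1  0 ]
  [ 0  0     0  1 ]
R2 → R2 − 3/34·R3
  [ 1  0  0  0 ]
  [ 0  1  0  0 ]
  [ 0  0  1  0 ]
  [ 0  0  0  1 ]
Pivot columns are the columns containing a leading 1.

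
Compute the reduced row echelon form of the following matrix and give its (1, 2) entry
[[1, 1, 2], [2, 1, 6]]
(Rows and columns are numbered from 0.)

-2

R2 := R2 − 2·R1
  [ 1   1  2 ]
  [ 0  -1  2 ]
R2 := -1·R2
  [ 1  1   2 ]
  [ 0  1  -2 ]
R1 := R1 − R2
  [ 1  0   4 ]
  [ 0  1  -2 ]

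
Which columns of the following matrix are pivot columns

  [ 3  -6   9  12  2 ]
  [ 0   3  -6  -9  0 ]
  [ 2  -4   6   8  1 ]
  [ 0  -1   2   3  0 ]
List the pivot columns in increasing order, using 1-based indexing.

1, 2, 5

Multiply R1 by 1/3.
  [ 1  -2   3   4  2/3 ]
  [ 0   3  -6  -9    0 ]
  [ 2  -4   6   8    1 ]
  [ 0  -1   2   3    0 ]
Subtract 2 times R1 from R3.
  [ 1  -2   3   4   2/3 ]
  [ 0   3  -6  -9     0 ]
  [ 0   0   0   0  -1/3 ]
  [ 0  -1   2   3     0 ]
Multiply R2 by 1/3.
  [ 1  -2   3   4   2/3 ]
  [ 0   1  -2  -3     0 ]
  [ 0   0   0   0  -1/3 ]
  [ 0  -1   2   3     0 ]
Add R2 to R4.
  [ 1  -2   3   4   2/3 ]
  [ 0   1  -2  -3     0 ]
  [ 0   0   0   0  -1/3 ]
  [ 0   0   0   0     0 ]
Multiply R3 by -3.
  [ 1  -2   3   4  2/3 ]
  [ 0   1  -2  -3    0 ]
  [ 0   0   0   0    1 ]
  [ 0   0   0   0    0 ]
Subtract 2/3 times R3 from R1.
  [ 1  -2   3   4  0 ]
  [ 0   1  -2  -3  0 ]
  [ 0   0   0   0  1 ]
  [ 0   0   0   0  0 ]
Add 2 times R2 to R1.
  [ 1  0  -1  -2  0 ]
  [ 0  1  -2  -3  0 ]
  [ 0  0   0   0  1 ]
  [ 0  0   0   0  0 ]
Pivot columns are the columns containing a leading 1.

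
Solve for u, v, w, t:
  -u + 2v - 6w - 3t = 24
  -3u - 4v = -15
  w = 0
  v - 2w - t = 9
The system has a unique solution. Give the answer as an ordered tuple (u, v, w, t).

(-3, 6, 0, -3)

Form the augmented matrix and row-reduce:
  [ -1   2  -6  -3  |   24 ]
  [ -3  -4   0   0  |  -15 ]
  [  0   0   1   0  |    0 ]
  [  0   1  -2  -1  |    9 ]
r1 ← -1·r1
  [  1  -2   6   3  |  -24 ]
  [ -3  -4   0   0  |  -15 ]
  [  0   0   1   0  |    0 ]
  [  0   1  -2  -1  |    9 ]
r2 ← r2 + 3·r1
  [ 1   -2   6   3  |  -24 ]
  [ 0  -10  18   9  |  -87 ]
  [ 0    0   1   0  |    0 ]
  [ 0    1  -2  -1  |    9 ]
r2 ← -1/10·r2
  [ 1  -2     6      3  |    -24 ]
  [ 0   1  -9/5  -9/10  |  87/10 ]
  [ 0   0     1      0  |      0 ]
  [ 0   1    -2     -1  |      9 ]
r4 ← r4 − r2
  [ 1  -2     6      3  |    -24 ]
  [ 0   1  -9/5  -9/10  |  87/10 ]
  [ 0   0     1      0  |      0 ]
  [ 0   0  -1/5  -1/10  |   3/10 ]
r4 ← r4 + 1/5·r3
  [ 1  -2     6      3  |    -24 ]
  [ 0   1  -9/5  -9/10  |  87/10 ]
  [ 0   0     1      0  |      0 ]
  [ 0   0     0  -1/10  |   3/10 ]
r4 ← -10·r4
  [ 1  -2     6      3  |    -24 ]
  [ 0   1  -9/5  -9/10  |  87/10 ]
  [ 0   0     1      0  |      0 ]
  [ 0   0     0      1  |     -3 ]
r2 ← r2 + 9/10·r4
  [ 1  -2     6  3  |  -24 ]
  [ 0   1  -9/5  0  |    6 ]
  [ 0   0     1  0  |    0 ]
  [ 0   0     0  1  |   -3 ]
r1 ← r1 − 3·r4
  [ 1  -2     6  0  |  -15 ]
  [ 0   1  -9/5  0  |    6 ]
  [ 0   0     1  0  |    0 ]
  [ 0   0     0  1  |   -3 ]
r2 ← r2 + 9/5·r3
  [ 1  -2  6  0  |  -15 ]
  [ 0   1  0  0  |    6 ]
  [ 0   0  1  0  |    0 ]
  [ 0   0  0  1  |   -3 ]
r1 ← r1 − 6·r3
  [ 1  -2  0  0  |  -15 ]
  [ 0   1  0  0  |    6 ]
  [ 0   0  1  0  |    0 ]
  [ 0   0  0  1  |   -3 ]
r1 ← r1 + 2·r2
  [ 1  0  0  0  |  -3 ]
  [ 0  1  0  0  |   6 ]
  [ 0  0  1  0  |   0 ]
  [ 0  0  0  1  |  -3 ]
Reading off the last column: u = -3, v = 6, w = 0, t = -3.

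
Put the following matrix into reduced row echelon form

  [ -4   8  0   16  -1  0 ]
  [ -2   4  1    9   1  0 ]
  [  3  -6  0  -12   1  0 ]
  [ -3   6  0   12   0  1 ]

[[1, -2, 0, -4, 0, 0], [0, 0, 1, 1, 0, 0], [0, 0, 0, 0, 1, 0], [0, 0, 0, 0, 0, 1]]

R1 -> -1/4·R1
  [  1  -2  0   -4  1/4  0 ]
  [ -2   4  1    9    1  0 ]
  [  3  -6  0  -12    1  0 ]
  [ -3   6  0   12    0  1 ]
R2 -> R2 + 2·R1
  [  1  -2  0   -4  1/4  0 ]
  [  0   0  1    1  3/2  0 ]
  [  3  -6  0  -12    1  0 ]
  [ -3   6  0   12    0  1 ]
R3 -> R3 − 3·R1
  [  1  -2  0  -4  1/4  0 ]
  [  0   0  1   1  3/2  0 ]
  [  0   0  0   0  1/4  0 ]
  [ -3   6  0  12    0  1 ]
R4 -> R4 + 3·R1
  [ 1  -2  0  -4  1/4  0 ]
  [ 0   0  1   1  3/2  0 ]
  [ 0   0  0   0  1/4  0 ]
  [ 0   0  0   0  3/4  1 ]
R3 -> 4·R3
  [ 1  -2  0  -4  1/4  0 ]
  [ 0   0  1   1  3/2  0 ]
  [ 0   0  0   0    1  0 ]
  [ 0   0  0   0  3/4  1 ]
R4 -> R4 − 3/4·R3
  [ 1  -2  0  -4  1/4  0 ]
  [ 0   0  1   1  3/2  0 ]
  [ 0   0  0   0    1  0 ]
  [ 0   0  0   0    0  1 ]
R2 -> R2 − 3/2·R3
  [ 1  -2  0  -4  1/4  0 ]
  [ 0   0  1   1    0  0 ]
  [ 0   0  0   0    1  0 ]
  [ 0   0  0   0    0  1 ]
R1 -> R1 − 1/4·R3
  [ 1  -2  0  -4  0  0 ]
  [ 0   0  1   1  0  0 ]
  [ 0   0  0   0  1  0 ]
  [ 0   0  0   0  0  1 ]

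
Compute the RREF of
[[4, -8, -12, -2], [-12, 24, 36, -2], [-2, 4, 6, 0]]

R1 ← 1/4·R1
  [   1  -2  -3  -1/2 ]
  [ -12  24  36    -2 ]
  [  -2   4   6     0 ]
R2 ← R2 + 12·R1
  [  1  -2  -3  -1/2 ]
  [  0   0   0    -8 ]
  [ -2   4   6     0 ]
R3 ← R3 + 2·R1
  [ 1  -2  -3  -1/2 ]
  [ 0   0   0    -8 ]
  [ 0   0   0    -1 ]
R2 ← -1/8·R2
  [ 1  -2  -3  -1/2 ]
  [ 0   0   0     1 ]
  [ 0   0   0    -1 ]
R3 ← R3 + R2
  [ 1  -2  -3  -1/2 ]
  [ 0   0   0     1 ]
  [ 0   0   0     0 ]
R1 ← R1 + 1/2·R2
  [ 1  -2  -3  0 ]
  [ 0   0   0  1 ]
  [ 0   0   0  0 ]

[[1, -2, -3, 0], [0, 0, 0, 1], [0, 0, 0, 0]]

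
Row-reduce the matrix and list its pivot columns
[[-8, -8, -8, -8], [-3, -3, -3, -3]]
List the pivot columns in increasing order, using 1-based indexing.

1

ρ1 -> -1/8·ρ1
  [  1   1   1   1 ]
  [ -3  -3  -3  -3 ]
ρ2 -> ρ2 + 3·ρ1
  [ 1  1  1  1 ]
  [ 0  0  0  0 ]
Pivot columns are the columns containing a leading 1.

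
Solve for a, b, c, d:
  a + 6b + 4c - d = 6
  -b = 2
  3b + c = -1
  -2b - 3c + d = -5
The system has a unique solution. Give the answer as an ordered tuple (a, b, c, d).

(4, -2, 5, 6)

Form the augmented matrix and row-reduce:
  [ 1   6   4  -1  |   6 ]
  [ 0  -1   0   0  |   2 ]
  [ 0   3   1   0  |  -1 ]
  [ 0  -2  -3   1  |  -5 ]
R2 -> -1·R2
  [ 1   6   4  -1  |   6 ]
  [ 0   1   0   0  |  -2 ]
  [ 0   3   1   0  |  -1 ]
  [ 0  -2  -3   1  |  -5 ]
R3 -> R3 − 3·R2
  [ 1   6   4  -1  |   6 ]
  [ 0   1   0   0  |  -2 ]
  [ 0   0   1   0  |   5 ]
  [ 0  -2  -3   1  |  -5 ]
R4 -> R4 + 2·R2
  [ 1  6   4  -1  |   6 ]
  [ 0  1   0   0  |  -2 ]
  [ 0  0   1   0  |   5 ]
  [ 0  0  -3   1  |  -9 ]
R4 -> R4 + 3·R3
  [ 1  6  4  -1  |   6 ]
  [ 0  1  0   0  |  -2 ]
  [ 0  0  1   0  |   5 ]
  [ 0  0  0   1  |   6 ]
R1 -> R1 + R4
  [ 1  6  4  0  |  12 ]
  [ 0  1  0  0  |  -2 ]
  [ 0  0  1  0  |   5 ]
  [ 0  0  0  1  |   6 ]
R1 -> R1 − 4·R3
  [ 1  6  0  0  |  -8 ]
  [ 0  1  0  0  |  -2 ]
  [ 0  0  1  0  |   5 ]
  [ 0  0  0  1  |   6 ]
R1 -> R1 − 6·R2
  [ 1  0  0  0  |   4 ]
  [ 0  1  0  0  |  -2 ]
  [ 0  0  1  0  |   5 ]
  [ 0  0  0  1  |   6 ]
Reading off the last column: a = 4, b = -2, c = 5, d = 6.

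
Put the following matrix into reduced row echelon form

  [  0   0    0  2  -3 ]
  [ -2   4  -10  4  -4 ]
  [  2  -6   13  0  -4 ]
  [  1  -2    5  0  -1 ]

R1 <=> R2
  [ -2   4  -10  4  -4 ]
  [  0   0    0  2  -3 ]
  [  2  -6   13  0  -4 ]
  [  1  -2    5  0  -1 ]
R1 -> -1/2·R1
  [ 1  -2   5  -2   2 ]
  [ 0   0   0   2  -3 ]
  [ 2  -6  13   0  -4 ]
  [ 1  -2   5   0  -1 ]
R3 -> R3 − 2·R1
  [ 1  -2  5  -2   2 ]
  [ 0   0  0   2  -3 ]
  [ 0  -2  3   4  -8 ]
  [ 1  -2  5   0  -1 ]
R4 -> R4 − R1
  [ 1  -2  5  -2   2 ]
  [ 0   0  0   2  -3 ]
  [ 0  -2  3   4  -8 ]
  [ 0   0  0   2  -3 ]
R2 <=> R3
  [ 1  -2  5  -2   2 ]
  [ 0  -2  3   4  -8 ]
  [ 0   0  0   2  -3 ]
  [ 0   0  0   2  -3 ]
R2 -> -1/2·R2
  [ 1  -2     5  -2   2 ]
  [ 0   1  -3/2  -2   4 ]
  [ 0   0     0   2  -3 ]
  [ 0   0     0   2  -3 ]
R3 -> 1/2·R3
  [ 1  -2     5  -2     2 ]
  [ 0   1  -3/2  -2     4 ]
  [ 0   0     0   1  -3/2 ]
  [ 0   0     0   2    -3 ]
R4 -> R4 − 2·R3
  [ 1  -2     5  -2     2 ]
  [ 0   1  -3/2  -2     4 ]
  [ 0   0     0   1  -3/2 ]
  [ 0   0     0   0     0 ]
R2 -> R2 + 2·R3
  [ 1  -2     5  -2     2 ]
  [ 0   1  -3/2   0     1 ]
  [ 0   0     0   1  -3/2 ]
  [ 0   0     0   0     0 ]
R1 -> R1 + 2·R3
  [ 1  -2     5  0    -1 ]
  [ 0   1  -3/2  0     1 ]
  [ 0   0     0  1  -3/2 ]
  [ 0   0     0  0     0 ]
R1 -> R1 + 2·R2
  [ 1  0     2  0     1 ]
  [ 0  1  -3/2  0     1 ]
  [ 0  0     0  1  -3/2 ]
  [ 0  0     0  0     0 ]

[[1, 0, 2, 0, 1], [0, 1, -3/2, 0, 1], [0, 0, 0, 1, -3/2], [0, 0, 0, 0, 0]]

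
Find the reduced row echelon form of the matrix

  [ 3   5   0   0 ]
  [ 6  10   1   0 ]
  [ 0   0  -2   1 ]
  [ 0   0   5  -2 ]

r1 -> 1/3·r1
  [ 1  5/3   0   0 ]
  [ 6   10   1   0 ]
  [ 0    0  -2   1 ]
  [ 0    0   5  -2 ]
r2 -> r2 − 6·r1
  [ 1  5/3   0   0 ]
  [ 0    0   1   0 ]
  [ 0    0  -2   1 ]
  [ 0    0   5  -2 ]
r3 -> r3 + 2·r2
  [ 1  5/3  0   0 ]
  [ 0    0  1   0 ]
  [ 0    0  0   1 ]
  [ 0    0  5  -2 ]
r4 -> r4 − 5·r2
  [ 1  5/3  0   0 ]
  [ 0    0  1   0 ]
  [ 0    0  0   1 ]
  [ 0    0  0  -2 ]
r4 -> r4 + 2·r3
  [ 1  5/3  0  0 ]
  [ 0    0  1  0 ]
  [ 0    0  0  1 ]
  [ 0    0  0  0 ]

[[1, 5/3, 0, 0], [0, 0, 1, 0], [0, 0, 0, 1], [0, 0, 0, 0]]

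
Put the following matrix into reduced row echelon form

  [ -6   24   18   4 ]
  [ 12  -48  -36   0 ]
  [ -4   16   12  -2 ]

Multiply ρ1 by -1/6.
  [  1   -4   -3  -2/3 ]
  [ 12  -48  -36     0 ]
  [ -4   16   12    -2 ]
Subtract 12 times ρ1 from ρ2.
  [  1  -4  -3  -2/3 ]
  [  0   0   0     8 ]
  [ -4  16  12    -2 ]
Add 4 times ρ1 to ρ3.
  [ 1  -4  -3   -2/3 ]
  [ 0   0   0      8 ]
  [ 0   0   0  -14/3 ]
Multiply ρ2 by 1/8.
  [ 1  -4  -3   -2/3 ]
  [ 0   0   0      1 ]
  [ 0   0   0  -14/3 ]
Add 14/3 times ρ2 to ρ3.
  [ 1  -4  -3  -2/3 ]
  [ 0   0   0     1 ]
  [ 0   0   0     0 ]
Add 2/3 times ρ2 to ρ1.
  [ 1  -4  -3  0 ]
  [ 0   0   0  1 ]
  [ 0   0   0  0 ]

[[1, -4, -3, 0], [0, 0, 0, 1], [0, 0, 0, 0]]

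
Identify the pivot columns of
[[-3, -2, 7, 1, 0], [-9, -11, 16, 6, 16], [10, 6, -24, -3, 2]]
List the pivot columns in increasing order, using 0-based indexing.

0, 1, 3

R1 ← -1/3·R1
R2 ← R2 + 9·R1
R3 ← R3 − 10·R1
R2 ← -1/5·R2
R3 ← R3 + 2/3·R2
R3 ← -15·R3
R2 ← R2 + 3/5·R3
R1 ← R1 + 1/3·R3
R1 ← R1 − 2/3·R2
Pivot columns are the columns containing a leading 1.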